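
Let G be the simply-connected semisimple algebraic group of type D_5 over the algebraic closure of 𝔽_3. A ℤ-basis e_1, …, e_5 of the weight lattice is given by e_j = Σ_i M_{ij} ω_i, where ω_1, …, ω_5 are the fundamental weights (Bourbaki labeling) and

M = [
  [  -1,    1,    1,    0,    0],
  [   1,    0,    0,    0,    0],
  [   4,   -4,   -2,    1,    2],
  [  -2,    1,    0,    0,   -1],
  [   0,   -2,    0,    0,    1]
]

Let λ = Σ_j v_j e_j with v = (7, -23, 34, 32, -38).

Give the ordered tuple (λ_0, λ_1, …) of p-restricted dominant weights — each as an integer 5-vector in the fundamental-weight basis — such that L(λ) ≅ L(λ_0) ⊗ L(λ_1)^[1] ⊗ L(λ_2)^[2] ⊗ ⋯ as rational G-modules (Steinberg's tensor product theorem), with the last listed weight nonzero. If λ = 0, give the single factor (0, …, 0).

((1, 1, 2, 1, 2), (1, 2, 2, 0, 2))

Converting to the ω-basis (c_i = row i of M dotted with v = (7, -23, 34, 32, -38)):
  c_1 = (-1)·(7) + (1)·(-23) + 1·34 + 0·32 + (0)·(-38) = 4
  c_2 = 1·7 + (0)·(-23) + 0·34 + 0·32 + (0)·(-38) = 7
  c_3 = 4·7 + (-4)·(-23) + (-2)·(34) + 1·32 + (2)·(-38) = 8
  c_4 = (-2)·(7) + (1)·(-23) + 0·34 + 0·32 + (-1)·(-38) = 1
  c_5 = 0·7 + (-2)·(-23) + 0·34 + 0·32 + (1)·(-38) = 8
Expand coordinatewise in base 3:
  c_1 = 4 = 1·3^0 + 1·3^1
  c_2 = 7 = 1·3^0 + 2·3^1
  c_3 = 8 = 2·3^0 + 2·3^1
  c_4 = 1 = 1·3^0
  c_5 = 8 = 2·3^0 + 2·3^1
p-restricted factor λ_0 = (1, 1, 2, 1, 2)
p-restricted factor λ_1 = (1, 2, 2, 0, 2)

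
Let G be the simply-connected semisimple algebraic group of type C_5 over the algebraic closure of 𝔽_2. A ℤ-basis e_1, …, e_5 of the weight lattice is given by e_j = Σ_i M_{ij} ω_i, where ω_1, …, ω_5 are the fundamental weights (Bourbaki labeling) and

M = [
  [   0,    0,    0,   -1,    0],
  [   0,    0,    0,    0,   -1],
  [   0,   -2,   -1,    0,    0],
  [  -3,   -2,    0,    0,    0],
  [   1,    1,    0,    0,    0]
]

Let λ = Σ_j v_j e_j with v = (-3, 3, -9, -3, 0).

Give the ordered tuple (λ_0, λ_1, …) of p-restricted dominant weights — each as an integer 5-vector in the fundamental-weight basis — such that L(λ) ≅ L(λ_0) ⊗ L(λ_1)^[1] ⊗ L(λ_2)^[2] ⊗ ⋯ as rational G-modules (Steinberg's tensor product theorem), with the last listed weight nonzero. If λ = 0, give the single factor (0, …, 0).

((1, 0, 1, 1, 0), (1, 0, 1, 1, 0))

In the fundamental-weight basis, λ has coordinates c = M·v (v = (-3, 3, -9, -3, 0)):
  c_1 = (0)·(-3) + (0)·(3) + (0)·(-9) + (-1)·(-3) + (0)·(0) = 3
  c_2 = (0)·(-3) + (0)·(3) + (0)·(-9) + (0)·(-3) + (-1)·(0) = 0
  c_3 = (0)·(-3) + (-2)·(3) + (-1)·(-9) + (0)·(-3) + (0)·(0) = 3
  c_4 = (-3)·(-3) + (-2)·(3) + (0)·(-9) + (0)·(-3) + (0)·(0) = 3
  c_5 = (1)·(-3) + (1)·(3) + (0)·(-9) + (0)·(-3) + (0)·(0) = 0
Writing each c_i in base p = 2:
  c_1 = 3 = 1·2^0 + 1·2^1
  c_2 = 0
  c_3 = 3 = 1·2^0 + 1·2^1
  c_4 = 3 = 1·2^0 + 1·2^1
  c_5 = 0
Factor λ_0 = (1, 0, 1, 1, 0)
Factor λ_1 = (1, 0, 1, 1, 0)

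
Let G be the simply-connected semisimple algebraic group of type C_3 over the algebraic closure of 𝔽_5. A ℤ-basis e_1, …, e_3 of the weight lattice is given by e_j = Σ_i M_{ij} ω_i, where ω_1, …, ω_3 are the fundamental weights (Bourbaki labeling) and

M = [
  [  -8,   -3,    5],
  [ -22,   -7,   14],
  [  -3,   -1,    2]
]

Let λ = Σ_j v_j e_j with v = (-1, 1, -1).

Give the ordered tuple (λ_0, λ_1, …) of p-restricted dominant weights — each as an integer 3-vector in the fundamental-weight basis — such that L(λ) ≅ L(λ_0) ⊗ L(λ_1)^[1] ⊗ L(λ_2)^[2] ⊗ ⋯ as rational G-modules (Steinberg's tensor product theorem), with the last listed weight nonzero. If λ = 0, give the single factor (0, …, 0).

Change of basis e → ω: c = M·v where v = (-1, 1, -1):
  c_1 = -8*-1 + -3*1 + 5*-1 = 0
  c_2 = -22*-1 + -7*1 + 14*-1 = 1
  c_3 = -3*-1 + -1*1 + 2*-1 = 0
p = 5; digits c_i = Σ_j d_{ij}·5^j, 0 ≤ d_{ij} < 5:
  c_1 = 0
  c_2 = 1 = 1·5^0
  c_3 = 0
Factor λ_0 = (0, 1, 0)

((0, 1, 0),)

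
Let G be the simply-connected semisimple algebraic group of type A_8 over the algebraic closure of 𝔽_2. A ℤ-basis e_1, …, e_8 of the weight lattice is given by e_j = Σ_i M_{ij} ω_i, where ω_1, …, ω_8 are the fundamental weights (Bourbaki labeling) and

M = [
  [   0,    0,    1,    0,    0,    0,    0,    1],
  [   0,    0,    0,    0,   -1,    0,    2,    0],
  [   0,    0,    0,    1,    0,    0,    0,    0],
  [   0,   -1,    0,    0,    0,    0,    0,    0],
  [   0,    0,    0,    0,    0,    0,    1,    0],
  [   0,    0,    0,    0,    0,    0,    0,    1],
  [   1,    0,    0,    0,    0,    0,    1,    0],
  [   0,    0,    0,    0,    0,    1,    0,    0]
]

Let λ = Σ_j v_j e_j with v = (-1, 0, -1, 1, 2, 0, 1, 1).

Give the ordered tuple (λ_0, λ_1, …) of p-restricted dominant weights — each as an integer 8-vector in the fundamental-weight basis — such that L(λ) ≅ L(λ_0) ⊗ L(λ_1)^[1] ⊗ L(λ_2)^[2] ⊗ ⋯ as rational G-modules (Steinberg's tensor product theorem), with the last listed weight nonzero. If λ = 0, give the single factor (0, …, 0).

((0, 0, 1, 0, 1, 1, 0, 0),)

ω-coordinates c = M·v, v = (-1, 0, -1, 1, 2, 0, 1, 1):
  c_1 = 0*-1 + 0*0 + 1*-1 + 0*1 + 0*2 + 0*0 + 0*1 + 1*1 = 0
  c_2 = 0*-1 + 0*0 + 0*-1 + 0*1 + -1*2 + 0*0 + 2*1 + 0*1 = 0
  c_3 = 0*-1 + 0*0 + 0*-1 + 1*1 + 0*2 + 0*0 + 0*1 + 0*1 = 1
  c_4 = 0*-1 + -1*0 + 0*-1 + 0*1 + 0*2 + 0*0 + 0*1 + 0*1 = 0
  c_5 = 0*-1 + 0*0 + 0*-1 + 0*1 + 0*2 + 0*0 + 1*1 + 0*1 = 1
  c_6 = 0*-1 + 0*0 + 0*-1 + 0*1 + 0*2 + 0*0 + 0*1 + 1*1 = 1
  c_7 = 1*-1 + 0*0 + 0*-1 + 0*1 + 0*2 + 0*0 + 1*1 + 0*1 = 0
  c_8 = 0*-1 + 0*0 + 0*-1 + 0*1 + 0*2 + 1*0 + 0*1 + 0*1 = 0
p = 2; digits c_i = Σ_j d_{ij}·2^j, 0 ≤ d_{ij} < 2:
  c_1 = 0
  c_2 = 0
  c_3 = 1 = 1·2^0
  c_4 = 0
  c_5 = 1 = 1·2^0
  c_6 = 1 = 1·2^0
  c_7 = 0
  c_8 = 0
Factor λ_0 = (0, 0, 1, 0, 1, 1, 0, 0)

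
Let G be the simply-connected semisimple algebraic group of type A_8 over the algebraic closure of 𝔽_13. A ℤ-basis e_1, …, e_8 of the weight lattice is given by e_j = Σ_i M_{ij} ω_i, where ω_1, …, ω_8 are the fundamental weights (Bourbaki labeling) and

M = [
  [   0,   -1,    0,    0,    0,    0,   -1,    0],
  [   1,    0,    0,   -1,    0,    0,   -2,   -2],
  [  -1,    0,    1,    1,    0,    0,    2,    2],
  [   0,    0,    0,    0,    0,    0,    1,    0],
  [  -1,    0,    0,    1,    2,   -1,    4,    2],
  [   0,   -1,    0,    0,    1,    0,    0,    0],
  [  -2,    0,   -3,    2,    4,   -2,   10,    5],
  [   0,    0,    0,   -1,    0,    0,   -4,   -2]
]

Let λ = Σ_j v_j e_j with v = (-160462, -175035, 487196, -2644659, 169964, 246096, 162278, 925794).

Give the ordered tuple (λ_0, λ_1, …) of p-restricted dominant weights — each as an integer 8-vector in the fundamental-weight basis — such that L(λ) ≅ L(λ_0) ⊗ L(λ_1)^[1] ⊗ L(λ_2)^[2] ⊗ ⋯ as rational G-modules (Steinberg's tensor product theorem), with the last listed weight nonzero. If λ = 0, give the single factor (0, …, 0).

((4, 5, 3, 12, 4, 5, 7, 10), (6, 10, 0, 2, 11, 5, 10, 10), (10, 2, 7, 11, 2, 0, 3, 6), (5, 10, 3, 8, 11, 1, 4, 0), (0, 10, 6, 5, 3, 12, 0, 5))

Change of basis e → ω: c = M·v where v = (-160462, -175035, 487196, -2644659, 169964, 246096, 162278, 925794):
  c_1 = (0)·(-160462) + (-1)·(-175035) + (0)·(487196) + (0)·(-2644659) + (0)·(169964) + (0)·(246096) + (-1)·(162278) + (0)·(925794) = 12757
  c_2 = (1)·(-160462) + (0)·(-175035) + (0)·(487196) + (-1)·(-2644659) + (0)·(169964) + (0)·(246096) + (-2)·(162278) + (-2)·(925794) = 308053
  c_3 = (-1)·(-160462) + (0)·(-175035) + (1)·(487196) + (1)·(-2644659) + (0)·(169964) + (0)·(246096) + (2)·(162278) + (2)·(925794) = 179143
  c_4 = (0)·(-160462) + (0)·(-175035) + (0)·(487196) + (0)·(-2644659) + (0)·(169964) + (0)·(246096) + (1)·(162278) + (0)·(925794) = 162278
  c_5 = (-1)·(-160462) + (0)·(-175035) + (0)·(487196) + (1)·(-2644659) + (2)·(169964) + (-1)·(246096) + (4)·(162278) + (2)·(925794) = 110335
  c_6 = (0)·(-160462) + (-1)·(-175035) + (0)·(487196) + (0)·(-2644659) + (1)·(169964) + (0)·(246096) + (0)·(162278) + (0)·(925794) = 344999
  c_7 = (-2)·(-160462) + (0)·(-175035) + (-3)·(487196) + (2)·(-2644659) + (4)·(169964) + (-2)·(246096) + (10)·(162278) + (5)·(925794) = 9432
  c_8 = (0)·(-160462) + (0)·(-175035) + (0)·(487196) + (-1)·(-2644659) + (0)·(169964) + (0)·(246096) + (-4)·(162278) + (-2)·(925794) = 143959
Base-13 expansion of each c_i:
  c_1 = 12757 = 4·13^0 + 6·13^1 + 10·13^2 + 5·13^3
  c_2 = 308053 = 5·13^0 + 10·13^1 + 2·13^2 + 10·13^3 + 10·13^4
  c_3 = 179143 = 3·13^0 + 0·13^1 + 7·13^2 + 3·13^3 + 6·13^4
  c_4 = 162278 = 12·13^0 + 2·13^1 + 11·13^2 + 8·13^3 + 5·13^4
  c_5 = 110335 = 4·13^0 + 11·13^1 + 2·13^2 + 11·13^3 + 3·13^4
  c_6 = 344999 = 5·13^0 + 5·13^1 + 0·13^2 + 1·13^3 + 12·13^4
  c_7 = 9432 = 7·13^0 + 10·13^1 + 3·13^2 + 4·13^3
  c_8 = 143959 = 10·13^0 + 10·13^1 + 6·13^2 + 0·13^3 + 5·13^4
λ_0 = (4, 5, 3, 12, 4, 5, 7, 10)
λ_1 = (6, 10, 0, 2, 11, 5, 10, 10)
λ_2 = (10, 2, 7, 11, 2, 0, 3, 6)
λ_3 = (5, 10, 3, 8, 11, 1, 4, 0)
λ_4 = (0, 10, 6, 5, 3, 12, 0, 5)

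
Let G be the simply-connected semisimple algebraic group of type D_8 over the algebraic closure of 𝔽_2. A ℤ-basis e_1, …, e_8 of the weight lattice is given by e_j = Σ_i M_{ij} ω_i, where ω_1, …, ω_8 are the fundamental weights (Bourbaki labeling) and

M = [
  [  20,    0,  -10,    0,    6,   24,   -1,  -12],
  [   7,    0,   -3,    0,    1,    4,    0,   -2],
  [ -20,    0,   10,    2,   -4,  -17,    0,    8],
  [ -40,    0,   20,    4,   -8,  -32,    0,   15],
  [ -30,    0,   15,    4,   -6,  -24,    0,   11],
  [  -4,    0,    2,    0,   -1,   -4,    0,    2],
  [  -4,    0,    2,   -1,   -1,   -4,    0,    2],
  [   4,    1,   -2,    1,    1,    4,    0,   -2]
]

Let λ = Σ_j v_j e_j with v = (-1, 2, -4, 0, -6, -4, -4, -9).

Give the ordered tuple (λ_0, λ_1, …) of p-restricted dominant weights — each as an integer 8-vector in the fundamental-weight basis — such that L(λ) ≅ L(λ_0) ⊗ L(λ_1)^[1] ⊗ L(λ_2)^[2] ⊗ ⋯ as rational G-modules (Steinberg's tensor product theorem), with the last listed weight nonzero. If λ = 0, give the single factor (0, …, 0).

Converting to the ω-basis (c_i = row i of M dotted with v = (-1, 2, -4, 0, -6, -4, -4, -9)):
  c_1 = (20)·(-1) + (0)·(2) + (-10)·(-4) + (0)·(0) + (6)·(-6) + (24)·(-4) + (-1)·(-4) + (-12)·(-9) = 0
  c_2 = (7)·(-1) + (0)·(2) + (-3)·(-4) + (0)·(0) + (1)·(-6) + (4)·(-4) + (0)·(-4) + (-2)·(-9) = 1
  c_3 = (-20)·(-1) + (0)·(2) + (10)·(-4) + (2)·(0) + (-4)·(-6) + (-17)·(-4) + (0)·(-4) + (8)·(-9) = 0
  c_4 = (-40)·(-1) + (0)·(2) + (20)·(-4) + (4)·(0) + (-8)·(-6) + (-32)·(-4) + (0)·(-4) + (15)·(-9) = 1
  c_5 = (-30)·(-1) + (0)·(2) + (15)·(-4) + (4)·(0) + (-6)·(-6) + (-24)·(-4) + (0)·(-4) + (11)·(-9) = 3
  c_6 = (-4)·(-1) + (0)·(2) + (2)·(-4) + (0)·(0) + (-1)·(-6) + (-4)·(-4) + (0)·(-4) + (2)·(-9) = 0
  c_7 = (-4)·(-1) + (0)·(2) + (2)·(-4) + (-1)·(0) + (-1)·(-6) + (-4)·(-4) + (0)·(-4) + (2)·(-9) = 0
  c_8 = (4)·(-1) + (1)·(2) + (-2)·(-4) + (1)·(0) + (1)·(-6) + (4)·(-4) + (0)·(-4) + (-2)·(-9) = 2
Base-2 expansion of each c_i:
  c_1 = 0
  c_2 = 1 = 1·2^0
  c_3 = 0
  c_4 = 1 = 1·2^0
  c_5 = 3 = 1·2^0 + 1·2^1
  c_6 = 0
  c_7 = 0
  c_8 = 2 = 0·2^0 + 1·2^1
Factor λ_0 = (0, 1, 0, 1, 1, 0, 0, 0)
Factor λ_1 = (0, 0, 0, 0, 1, 0, 0, 1)

((0, 1, 0, 1, 1, 0, 0, 0), (0, 0, 0, 0, 1, 0, 0, 1))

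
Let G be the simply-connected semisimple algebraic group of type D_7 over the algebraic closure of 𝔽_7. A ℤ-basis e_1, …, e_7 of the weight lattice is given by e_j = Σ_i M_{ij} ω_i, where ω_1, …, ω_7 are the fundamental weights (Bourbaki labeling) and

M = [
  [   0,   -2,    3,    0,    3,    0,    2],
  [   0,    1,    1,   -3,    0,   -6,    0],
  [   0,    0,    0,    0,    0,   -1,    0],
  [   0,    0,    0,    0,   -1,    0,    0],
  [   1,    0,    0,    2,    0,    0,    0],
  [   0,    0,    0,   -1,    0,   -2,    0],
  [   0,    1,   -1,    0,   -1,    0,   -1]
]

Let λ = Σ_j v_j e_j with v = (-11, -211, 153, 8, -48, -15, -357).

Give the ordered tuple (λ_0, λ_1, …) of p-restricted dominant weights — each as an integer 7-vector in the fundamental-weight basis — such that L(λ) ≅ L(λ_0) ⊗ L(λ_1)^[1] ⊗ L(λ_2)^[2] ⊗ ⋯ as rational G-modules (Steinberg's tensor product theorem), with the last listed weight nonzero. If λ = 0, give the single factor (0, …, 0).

((2, 1, 1, 6, 5, 1, 6), (3, 1, 2, 6, 0, 3, 5))

Compute c_i = Σ_j M_{ij} v_j with v = (-11, -211, 153, 8, -48, -15, -357):
  c_1 = (0)·(-11) + (-2)·(-211) + 3·153 + 0·8 + (3)·(-48) + (0)·(-15) + (2)·(-357) = 23
  c_2 = (0)·(-11) + (1)·(-211) + 1·153 + (-3)·(8) + (0)·(-48) + (-6)·(-15) + (0)·(-357) = 8
  c_3 = (0)·(-11) + (0)·(-211) + 0·153 + 0·8 + (0)·(-48) + (-1)·(-15) + (0)·(-357) = 15
  c_4 = (0)·(-11) + (0)·(-211) + 0·153 + 0·8 + (-1)·(-48) + (0)·(-15) + (0)·(-357) = 48
  c_5 = (1)·(-11) + (0)·(-211) + 0·153 + 2·8 + (0)·(-48) + (0)·(-15) + (0)·(-357) = 5
  c_6 = (0)·(-11) + (0)·(-211) + 0·153 + (-1)·(8) + (0)·(-48) + (-2)·(-15) + (0)·(-357) = 22
  c_7 = (0)·(-11) + (1)·(-211) + (-1)·(153) + 0·8 + (-1)·(-48) + (0)·(-15) + (-1)·(-357) = 41
Expand coordinatewise in base 7:
  c_1 = 23 = 2·7^0 + 3·7^1
  c_2 = 8 = 1·7^0 + 1·7^1
  c_3 = 15 = 1·7^0 + 2·7^1
  c_4 = 48 = 6·7^0 + 6·7^1
  c_5 = 5 = 5·7^0
  c_6 = 22 = 1·7^0 + 3·7^1
  c_7 = 41 = 6·7^0 + 5·7^1
λ_0 = (2, 1, 1, 6, 5, 1, 6)
λ_1 = (3, 1, 2, 6, 0, 3, 5)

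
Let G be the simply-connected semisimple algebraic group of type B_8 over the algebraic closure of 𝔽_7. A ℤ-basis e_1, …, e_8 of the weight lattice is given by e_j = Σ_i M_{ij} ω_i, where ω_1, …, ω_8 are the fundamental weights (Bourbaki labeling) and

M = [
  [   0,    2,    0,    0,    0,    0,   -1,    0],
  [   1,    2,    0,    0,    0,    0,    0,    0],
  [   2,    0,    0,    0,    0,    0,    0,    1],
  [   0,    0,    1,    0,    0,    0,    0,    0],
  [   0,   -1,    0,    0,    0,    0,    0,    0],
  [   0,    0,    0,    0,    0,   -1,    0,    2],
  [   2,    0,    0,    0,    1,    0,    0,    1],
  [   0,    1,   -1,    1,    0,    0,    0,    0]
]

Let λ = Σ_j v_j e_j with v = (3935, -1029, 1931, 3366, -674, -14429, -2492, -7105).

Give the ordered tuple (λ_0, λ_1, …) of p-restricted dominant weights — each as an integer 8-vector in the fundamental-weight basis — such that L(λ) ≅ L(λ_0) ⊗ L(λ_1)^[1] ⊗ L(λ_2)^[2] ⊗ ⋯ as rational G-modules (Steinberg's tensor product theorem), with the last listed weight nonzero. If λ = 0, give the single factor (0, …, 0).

In the fundamental-weight basis, λ has coordinates c = M·v (v = (3935, -1029, 1931, 3366, -674, -14429, -2492, -7105)):
  c_1 = 0*3935 + 2*-1029 + 0*1931 + 0*3366 + 0*-674 + 0*-14429 + -1*-2492 + 0*-7105 = 434
  c_2 = 1*3935 + 2*-1029 + 0*1931 + 0*3366 + 0*-674 + 0*-14429 + 0*-2492 + 0*-7105 = 1877
  c_3 = 2*3935 + 0*-1029 + 0*1931 + 0*3366 + 0*-674 + 0*-14429 + 0*-2492 + 1*-7105 = 765
  c_4 = 0*3935 + 0*-1029 + 1*1931 + 0*3366 + 0*-674 + 0*-14429 + 0*-2492 + 0*-7105 = 1931
  c_5 = 0*3935 + -1*-1029 + 0*1931 + 0*3366 + 0*-674 + 0*-14429 + 0*-2492 + 0*-7105 = 1029
  c_6 = 0*3935 + 0*-1029 + 0*1931 + 0*3366 + 0*-674 + -1*-14429 + 0*-2492 + 2*-7105 = 219
  c_7 = 2*3935 + 0*-1029 + 0*1931 + 0*3366 + 1*-674 + 0*-14429 + 0*-2492 + 1*-7105 = 91
  c_8 = 0*3935 + 1*-1029 + -1*1931 + 1*3366 + 0*-674 + 0*-14429 + 0*-2492 + 0*-7105 = 406
Base-7 expansion of each c_i:
  c_1 = 434 = 0·7^0 + 6·7^1 + 1·7^2 + 1·7^3
  c_2 = 1877 = 1·7^0 + 2·7^1 + 3·7^2 + 5·7^3
  c_3 = 765 = 2·7^0 + 4·7^1 + 1·7^2 + 2·7^3
  c_4 = 1931 = 6·7^0 + 2·7^1 + 4·7^2 + 5·7^3
  c_5 = 1029 = 0·7^0 + 0·7^1 + 0·7^2 + 3·7^3
  c_6 = 219 = 2·7^0 + 3·7^1 + 4·7^2
  c_7 = 91 = 0·7^0 + 6·7^1 + 1·7^2
  c_8 = 406 = 0·7^0 + 2·7^1 + 1·7^2 + 1·7^3
p-restricted factor λ_0 = (0, 1, 2, 6, 0, 2, 0, 0)
p-restricted factor λ_1 = (6, 2, 4, 2, 0, 3, 6, 2)
p-restricted factor λ_2 = (1, 3, 1, 4, 0, 4, 1, 1)
p-restricted factor λ_3 = (1, 5, 2, 5, 3, 0, 0, 1)

((0, 1, 2, 6, 0, 2, 0, 0), (6, 2, 4, 2, 0, 3, 6, 2), (1, 3, 1, 4, 0, 4, 1, 1), (1, 5, 2, 5, 3, 0, 0, 1))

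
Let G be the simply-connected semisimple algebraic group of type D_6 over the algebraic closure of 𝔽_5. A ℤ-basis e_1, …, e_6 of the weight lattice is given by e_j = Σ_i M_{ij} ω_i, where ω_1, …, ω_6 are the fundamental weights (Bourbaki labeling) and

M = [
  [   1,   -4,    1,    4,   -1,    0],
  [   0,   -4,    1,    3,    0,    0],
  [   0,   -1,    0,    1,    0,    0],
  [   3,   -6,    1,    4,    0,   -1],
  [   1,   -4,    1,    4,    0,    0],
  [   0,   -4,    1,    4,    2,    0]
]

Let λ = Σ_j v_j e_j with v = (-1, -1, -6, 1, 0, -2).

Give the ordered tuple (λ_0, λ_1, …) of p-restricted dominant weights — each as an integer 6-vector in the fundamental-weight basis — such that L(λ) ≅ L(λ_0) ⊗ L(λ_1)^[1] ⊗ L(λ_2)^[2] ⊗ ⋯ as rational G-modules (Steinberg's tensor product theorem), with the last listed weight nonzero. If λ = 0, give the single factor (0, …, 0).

Change of basis e → ω: c = M·v where v = (-1, -1, -6, 1, 0, -2):
  c_1 = (1)·(-1) + (-4)·(-1) + (1)·(-6) + 4·1 + (-1)·(0) + (0)·(-2) = 1
  c_2 = (0)·(-1) + (-4)·(-1) + (1)·(-6) + 3·1 + 0·0 + (0)·(-2) = 1
  c_3 = (0)·(-1) + (-1)·(-1) + (0)·(-6) + 1·1 + 0·0 + (0)·(-2) = 2
  c_4 = (3)·(-1) + (-6)·(-1) + (1)·(-6) + 4·1 + 0·0 + (-1)·(-2) = 3
  c_5 = (1)·(-1) + (-4)·(-1) + (1)·(-6) + 4·1 + 0·0 + (0)·(-2) = 1
  c_6 = (0)·(-1) + (-4)·(-1) + (1)·(-6) + 4·1 + 2·0 + (0)·(-2) = 2
Expand coordinatewise in base 5:
  c_1 = 1 = 1·5^0
  c_2 = 1 = 1·5^0
  c_3 = 2 = 2·5^0
  c_4 = 3 = 3·5^0
  c_5 = 1 = 1·5^0
  c_6 = 2 = 2·5^0
λ_0 = (1, 1, 2, 3, 1, 2)

((1, 1, 2, 3, 1, 2),)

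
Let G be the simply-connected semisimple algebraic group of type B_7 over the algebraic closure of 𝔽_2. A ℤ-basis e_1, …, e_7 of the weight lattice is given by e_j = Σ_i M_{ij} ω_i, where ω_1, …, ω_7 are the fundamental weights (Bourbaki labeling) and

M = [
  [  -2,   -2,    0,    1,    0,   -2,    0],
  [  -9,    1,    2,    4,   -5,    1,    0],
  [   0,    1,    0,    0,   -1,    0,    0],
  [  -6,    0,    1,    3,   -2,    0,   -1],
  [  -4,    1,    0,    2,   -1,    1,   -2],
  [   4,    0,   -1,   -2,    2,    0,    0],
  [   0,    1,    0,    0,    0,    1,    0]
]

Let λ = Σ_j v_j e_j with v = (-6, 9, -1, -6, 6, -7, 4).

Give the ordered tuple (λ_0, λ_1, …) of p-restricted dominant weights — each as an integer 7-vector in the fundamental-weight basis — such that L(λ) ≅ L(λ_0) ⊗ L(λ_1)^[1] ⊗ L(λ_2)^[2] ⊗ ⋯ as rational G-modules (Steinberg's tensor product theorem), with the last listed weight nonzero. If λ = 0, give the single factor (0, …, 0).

((0, 0, 1, 1, 0, 1, 0), (1, 0, 1, 0, 0, 0, 1))

In the fundamental-weight basis, λ has coordinates c = M·v (v = (-6, 9, -1, -6, 6, -7, 4)):
  c_1 = -2*-6 + -2*9 + 0*-1 + 1*-6 + 0*6 + -2*-7 + 0*4 = 2
  c_2 = -9*-6 + 1*9 + 2*-1 + 4*-6 + -5*6 + 1*-7 + 0*4 = 0
  c_3 = 0*-6 + 1*9 + 0*-1 + 0*-6 + -1*6 + 0*-7 + 0*4 = 3
  c_4 = -6*-6 + 0*9 + 1*-1 + 3*-6 + -2*6 + 0*-7 + -1*4 = 1
  c_5 = -4*-6 + 1*9 + 0*-1 + 2*-6 + -1*6 + 1*-7 + -2*4 = 0
  c_6 = 4*-6 + 0*9 + -1*-1 + -2*-6 + 2*6 + 0*-7 + 0*4 = 1
  c_7 = 0*-6 + 1*9 + 0*-1 + 0*-6 + 0*6 + 1*-7 + 0*4 = 2
Writing each c_i in base p = 2:
  c_1 = 2 = 0·2^0 + 1·2^1
  c_2 = 0
  c_3 = 3 = 1·2^0 + 1·2^1
  c_4 = 1 = 1·2^0
  c_5 = 0
  c_6 = 1 = 1·2^0
  c_7 = 2 = 0·2^0 + 1·2^1
p-restricted factor λ_0 = (0, 0, 1, 1, 0, 1, 0)
p-restricted factor λ_1 = (1, 0, 1, 0, 0, 0, 1)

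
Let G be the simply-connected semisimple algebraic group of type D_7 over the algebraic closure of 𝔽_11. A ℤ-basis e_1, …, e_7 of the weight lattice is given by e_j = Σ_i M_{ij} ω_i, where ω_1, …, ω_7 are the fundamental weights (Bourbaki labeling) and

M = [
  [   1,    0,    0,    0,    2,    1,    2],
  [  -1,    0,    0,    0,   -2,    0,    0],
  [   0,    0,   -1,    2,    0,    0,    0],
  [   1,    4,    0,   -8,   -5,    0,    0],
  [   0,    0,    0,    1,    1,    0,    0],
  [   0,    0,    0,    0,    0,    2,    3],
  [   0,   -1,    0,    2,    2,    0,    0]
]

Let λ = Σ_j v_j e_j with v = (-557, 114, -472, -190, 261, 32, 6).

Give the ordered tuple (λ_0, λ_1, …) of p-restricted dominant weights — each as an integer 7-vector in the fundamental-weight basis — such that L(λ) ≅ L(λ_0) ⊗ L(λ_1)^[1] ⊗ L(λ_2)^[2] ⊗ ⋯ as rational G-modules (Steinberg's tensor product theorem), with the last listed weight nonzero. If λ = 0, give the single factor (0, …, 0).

((9, 2, 4, 4, 5, 5, 6), (0, 3, 8, 10, 6, 7, 2))

ω-coordinates c = M·v, v = (-557, 114, -472, -190, 261, 32, 6):
  c_1 = (1)·(-557) + 0·114 + (0)·(-472) + (0)·(-190) + 2·261 + 1·32 + 2·6 = 9
  c_2 = (-1)·(-557) + 0·114 + (0)·(-472) + (0)·(-190) + (-2)·(261) + 0·32 + 0·6 = 35
  c_3 = (0)·(-557) + 0·114 + (-1)·(-472) + (2)·(-190) + 0·261 + 0·32 + 0·6 = 92
  c_4 = (1)·(-557) + 4·114 + (0)·(-472) + (-8)·(-190) + (-5)·(261) + 0·32 + 0·6 = 114
  c_5 = (0)·(-557) + 0·114 + (0)·(-472) + (1)·(-190) + 1·261 + 0·32 + 0·6 = 71
  c_6 = (0)·(-557) + 0·114 + (0)·(-472) + (0)·(-190) + 0·261 + 2·32 + 3·6 = 82
  c_7 = (0)·(-557) + (-1)·(114) + (0)·(-472) + (2)·(-190) + 2·261 + 0·32 + 0·6 = 28
p = 11; digits c_i = Σ_j d_{ij}·11^j, 0 ≤ d_{ij} < 11:
  c_1 = 9 = 9·11^0
  c_2 = 35 = 2·11^0 + 3·11^1
  c_3 = 92 = 4·11^0 + 8·11^1
  c_4 = 114 = 4·11^0 + 10·11^1
  c_5 = 71 = 5·11^0 + 6·11^1
  c_6 = 82 = 5·11^0 + 7·11^1
  c_7 = 28 = 6·11^0 + 2·11^1
p-restricted factor λ_0 = (9, 2, 4, 4, 5, 5, 6)
p-restricted factor λ_1 = (0, 3, 8, 10, 6, 7, 2)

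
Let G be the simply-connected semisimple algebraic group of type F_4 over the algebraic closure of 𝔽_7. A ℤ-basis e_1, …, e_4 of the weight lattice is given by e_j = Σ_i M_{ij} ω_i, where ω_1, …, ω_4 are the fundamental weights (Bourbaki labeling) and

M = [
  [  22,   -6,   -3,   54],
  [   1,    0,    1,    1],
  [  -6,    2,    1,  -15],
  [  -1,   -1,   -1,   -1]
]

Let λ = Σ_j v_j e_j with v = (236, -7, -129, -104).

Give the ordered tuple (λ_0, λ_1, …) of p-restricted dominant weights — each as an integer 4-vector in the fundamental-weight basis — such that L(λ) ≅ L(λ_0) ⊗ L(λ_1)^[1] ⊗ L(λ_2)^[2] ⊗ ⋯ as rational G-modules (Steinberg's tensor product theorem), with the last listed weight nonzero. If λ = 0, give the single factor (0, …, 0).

((5, 3, 1, 4),)

Converting to the ω-basis (c_i = row i of M dotted with v = (236, -7, -129, -104)):
  c_1 = 22·236 + (-6)·(-7) + (-3)·(-129) + (54)·(-104) = 5
  c_2 = 1·236 + (0)·(-7) + (1)·(-129) + (1)·(-104) = 3
  c_3 = (-6)·(236) + (2)·(-7) + (1)·(-129) + (-15)·(-104) = 1
  c_4 = (-1)·(236) + (-1)·(-7) + (-1)·(-129) + (-1)·(-104) = 4
Writing each c_i in base p = 7:
  c_1 = 5 = 5·7^0
  c_2 = 3 = 3·7^0
  c_3 = 1 = 1·7^0
  c_4 = 4 = 4·7^0
λ_0 = (5, 3, 1, 4)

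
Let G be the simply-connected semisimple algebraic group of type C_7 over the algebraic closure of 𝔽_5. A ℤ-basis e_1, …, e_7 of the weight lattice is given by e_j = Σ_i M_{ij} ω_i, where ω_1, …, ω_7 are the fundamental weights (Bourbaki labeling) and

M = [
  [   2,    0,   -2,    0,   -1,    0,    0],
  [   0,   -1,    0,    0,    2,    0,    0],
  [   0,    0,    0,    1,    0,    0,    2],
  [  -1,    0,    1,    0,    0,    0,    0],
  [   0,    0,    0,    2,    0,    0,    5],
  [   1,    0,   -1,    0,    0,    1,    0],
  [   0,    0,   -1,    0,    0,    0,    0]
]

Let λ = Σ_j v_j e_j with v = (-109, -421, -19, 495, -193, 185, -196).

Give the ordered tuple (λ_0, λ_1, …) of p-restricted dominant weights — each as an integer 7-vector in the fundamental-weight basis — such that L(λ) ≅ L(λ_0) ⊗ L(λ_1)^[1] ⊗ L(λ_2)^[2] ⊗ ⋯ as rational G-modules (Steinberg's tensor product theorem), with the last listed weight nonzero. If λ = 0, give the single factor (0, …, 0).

((3, 0, 3, 0, 0, 0, 4), (2, 2, 0, 3, 2, 4, 3), (0, 1, 4, 3, 0, 3, 0))

Change of basis e → ω: c = M·v where v = (-109, -421, -19, 495, -193, 185, -196):
  c_1 = (2)·(-109) + (0)·(-421) + (-2)·(-19) + (0)·(495) + (-1)·(-193) + (0)·(185) + (0)·(-196) = 13
  c_2 = (0)·(-109) + (-1)·(-421) + (0)·(-19) + (0)·(495) + (2)·(-193) + (0)·(185) + (0)·(-196) = 35
  c_3 = (0)·(-109) + (0)·(-421) + (0)·(-19) + (1)·(495) + (0)·(-193) + (0)·(185) + (2)·(-196) = 103
  c_4 = (-1)·(-109) + (0)·(-421) + (1)·(-19) + (0)·(495) + (0)·(-193) + (0)·(185) + (0)·(-196) = 90
  c_5 = (0)·(-109) + (0)·(-421) + (0)·(-19) + (2)·(495) + (0)·(-193) + (0)·(185) + (5)·(-196) = 10
  c_6 = (1)·(-109) + (0)·(-421) + (-1)·(-19) + (0)·(495) + (0)·(-193) + (1)·(185) + (0)·(-196) = 95
  c_7 = (0)·(-109) + (0)·(-421) + (-1)·(-19) + (0)·(495) + (0)·(-193) + (0)·(185) + (0)·(-196) = 19
Writing each c_i in base p = 5:
  c_1 = 13 = 3·5^0 + 2·5^1
  c_2 = 35 = 0·5^0 + 2·5^1 + 1·5^2
  c_3 = 103 = 3·5^0 + 0·5^1 + 4·5^2
  c_4 = 90 = 0·5^0 + 3·5^1 + 3·5^2
  c_5 = 10 = 0·5^0 + 2·5^1
  c_6 = 95 = 0·5^0 + 4·5^1 + 3·5^2
  c_7 = 19 = 4·5^0 + 3·5^1
p-restricted factor λ_0 = (3, 0, 3, 0, 0, 0, 4)
p-restricted factor λ_1 = (2, 2, 0, 3, 2, 4, 3)
p-restricted factor λ_2 = (0, 1, 4, 3, 0, 3, 0)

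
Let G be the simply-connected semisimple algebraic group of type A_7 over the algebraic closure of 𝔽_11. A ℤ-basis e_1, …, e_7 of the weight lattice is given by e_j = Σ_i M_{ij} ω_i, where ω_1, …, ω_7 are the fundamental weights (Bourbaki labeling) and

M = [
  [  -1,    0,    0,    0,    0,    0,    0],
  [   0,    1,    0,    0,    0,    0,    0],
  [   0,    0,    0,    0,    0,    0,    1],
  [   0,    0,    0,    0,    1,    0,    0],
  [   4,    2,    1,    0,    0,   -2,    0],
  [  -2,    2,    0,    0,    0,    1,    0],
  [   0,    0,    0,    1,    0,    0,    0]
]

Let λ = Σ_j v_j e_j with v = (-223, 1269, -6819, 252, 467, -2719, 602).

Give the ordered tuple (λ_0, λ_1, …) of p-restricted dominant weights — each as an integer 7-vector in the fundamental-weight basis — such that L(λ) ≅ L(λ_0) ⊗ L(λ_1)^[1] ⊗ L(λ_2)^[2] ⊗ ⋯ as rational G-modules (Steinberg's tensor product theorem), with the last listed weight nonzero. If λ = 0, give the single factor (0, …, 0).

In the fundamental-weight basis, λ has coordinates c = M·v (v = (-223, 1269, -6819, 252, 467, -2719, 602)):
  c_1 = -1*-223 + 0*1269 + 0*-6819 + 0*252 + 0*467 + 0*-2719 + 0*602 = 223
  c_2 = 0*-223 + 1*1269 + 0*-6819 + 0*252 + 0*467 + 0*-2719 + 0*602 = 1269
  c_3 = 0*-223 + 0*1269 + 0*-6819 + 0*252 + 0*467 + 0*-2719 + 1*602 = 602
  c_4 = 0*-223 + 0*1269 + 0*-6819 + 0*252 + 1*467 + 0*-2719 + 0*602 = 467
  c_5 = 4*-223 + 2*1269 + 1*-6819 + 0*252 + 0*467 + -2*-2719 + 0*602 = 265
  c_6 = -2*-223 + 2*1269 + 0*-6819 + 0*252 + 0*467 + 1*-2719 + 0*602 = 265
  c_7 = 0*-223 + 0*1269 + 0*-6819 + 1*252 + 0*467 + 0*-2719 + 0*602 = 252
Expand coordinatewise in base 11:
  c_1 = 223 = 3·11^0 + 9·11^1 + 1·11^2
  c_2 = 1269 = 4·11^0 + 5·11^1 + 10·11^2
  c_3 = 602 = 8·11^0 + 10·11^1 + 4·11^2
  c_4 = 467 = 5·11^0 + 9·11^1 + 3·11^2
  c_5 = 265 = 1·11^0 + 2·11^1 + 2·11^2
  c_6 = 265 = 1·11^0 + 2·11^1 + 2·11^2
  c_7 = 252 = 10·11^0 + 0·11^1 + 2·11^2
λ_0 = (3, 4, 8, 5, 1, 1, 10)
λ_1 = (9, 5, 10, 9, 2, 2, 0)
λ_2 = (1, 10, 4, 3, 2, 2, 2)

((3, 4, 8, 5, 1, 1, 10), (9, 5, 10, 9, 2, 2, 0), (1, 10, 4, 3, 2, 2, 2))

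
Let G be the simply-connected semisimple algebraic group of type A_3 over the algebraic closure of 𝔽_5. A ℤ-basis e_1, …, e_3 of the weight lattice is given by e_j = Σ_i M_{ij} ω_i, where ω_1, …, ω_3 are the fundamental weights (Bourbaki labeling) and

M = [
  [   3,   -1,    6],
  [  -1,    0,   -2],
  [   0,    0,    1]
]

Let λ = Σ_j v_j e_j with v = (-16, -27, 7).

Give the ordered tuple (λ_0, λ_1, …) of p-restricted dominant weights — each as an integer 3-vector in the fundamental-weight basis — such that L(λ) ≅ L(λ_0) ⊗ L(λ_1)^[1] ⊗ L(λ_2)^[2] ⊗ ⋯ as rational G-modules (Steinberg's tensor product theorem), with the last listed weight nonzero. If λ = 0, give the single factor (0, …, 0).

Converting to the ω-basis (c_i = row i of M dotted with v = (-16, -27, 7)):
  c_1 = (3)·(-16) + (-1)·(-27) + (6)·(7) = 21
  c_2 = (-1)·(-16) + (0)·(-27) + (-2)·(7) = 2
  c_3 = (0)·(-16) + (0)·(-27) + (1)·(7) = 7
p = 5; digits c_i = Σ_j d_{ij}·5^j, 0 ≤ d_{ij} < 5:
  c_1 = 21 = 1·5^0 + 4·5^1
  c_2 = 2 = 2·5^0
  c_3 = 7 = 2·5^0 + 1·5^1
p-restricted factor λ_0 = (1, 2, 2)
p-restricted factor λ_1 = (4, 0, 1)

((1, 2, 2), (4, 0, 1))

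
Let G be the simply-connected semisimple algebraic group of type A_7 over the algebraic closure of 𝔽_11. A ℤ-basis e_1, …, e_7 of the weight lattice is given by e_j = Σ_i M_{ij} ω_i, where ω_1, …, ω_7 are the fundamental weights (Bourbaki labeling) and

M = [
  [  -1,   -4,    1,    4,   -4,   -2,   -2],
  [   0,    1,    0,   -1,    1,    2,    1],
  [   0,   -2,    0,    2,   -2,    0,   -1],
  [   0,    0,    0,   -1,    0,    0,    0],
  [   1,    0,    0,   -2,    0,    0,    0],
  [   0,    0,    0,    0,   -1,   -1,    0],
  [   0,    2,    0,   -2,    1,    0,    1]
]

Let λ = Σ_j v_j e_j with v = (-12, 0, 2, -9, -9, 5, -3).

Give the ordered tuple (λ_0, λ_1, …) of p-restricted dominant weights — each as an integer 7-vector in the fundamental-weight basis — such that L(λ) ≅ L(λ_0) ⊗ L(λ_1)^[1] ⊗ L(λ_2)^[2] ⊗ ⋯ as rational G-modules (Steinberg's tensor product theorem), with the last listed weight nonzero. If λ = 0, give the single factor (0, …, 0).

Converting to the ω-basis (c_i = row i of M dotted with v = (-12, 0, 2, -9, -9, 5, -3)):
  c_1 = -1*-12 + -4*0 + 1*2 + 4*-9 + -4*-9 + -2*5 + -2*-3 = 10
  c_2 = 0*-12 + 1*0 + 0*2 + -1*-9 + 1*-9 + 2*5 + 1*-3 = 7
  c_3 = 0*-12 + -2*0 + 0*2 + 2*-9 + -2*-9 + 0*5 + -1*-3 = 3
  c_4 = 0*-12 + 0*0 + 0*2 + -1*-9 + 0*-9 + 0*5 + 0*-3 = 9
  c_5 = 1*-12 + 0*0 + 0*2 + -2*-9 + 0*-9 + 0*5 + 0*-3 = 6
  c_6 = 0*-12 + 0*0 + 0*2 + 0*-9 + -1*-9 + -1*5 + 0*-3 = 4
  c_7 = 0*-12 + 2*0 + 0*2 + -2*-9 + 1*-9 + 0*5 + 1*-3 = 6
Base-11 expansion of each c_i:
  c_1 = 10 = 10·11^0
  c_2 = 7 = 7·11^0
  c_3 = 3 = 3·11^0
  c_4 = 9 = 9·11^0
  c_5 = 6 = 6·11^0
  c_6 = 4 = 4·11^0
  c_7 = 6 = 6·11^0
Factor λ_0 = (10, 7, 3, 9, 6, 4, 6)

((10, 7, 3, 9, 6, 4, 6),)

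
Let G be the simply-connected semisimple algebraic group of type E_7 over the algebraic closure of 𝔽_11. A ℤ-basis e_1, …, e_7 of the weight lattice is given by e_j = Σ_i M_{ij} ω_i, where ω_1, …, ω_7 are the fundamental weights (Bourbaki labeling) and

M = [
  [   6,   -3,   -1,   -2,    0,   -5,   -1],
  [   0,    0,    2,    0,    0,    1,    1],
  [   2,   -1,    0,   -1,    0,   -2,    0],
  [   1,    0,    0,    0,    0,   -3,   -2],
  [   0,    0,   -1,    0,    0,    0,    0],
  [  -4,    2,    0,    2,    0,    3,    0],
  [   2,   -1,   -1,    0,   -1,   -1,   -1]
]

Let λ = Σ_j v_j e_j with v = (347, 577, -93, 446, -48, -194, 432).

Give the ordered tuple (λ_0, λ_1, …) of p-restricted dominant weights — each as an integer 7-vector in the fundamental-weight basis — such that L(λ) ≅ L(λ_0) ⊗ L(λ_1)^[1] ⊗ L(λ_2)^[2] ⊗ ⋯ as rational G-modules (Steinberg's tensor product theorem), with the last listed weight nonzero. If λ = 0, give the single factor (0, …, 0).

In the fundamental-weight basis, λ has coordinates c = M·v (v = (347, 577, -93, 446, -48, -194, 432)):
  c_1 = (6)·(347) + (-3)·(577) + (-1)·(-93) + (-2)·(446) + (0)·(-48) + (-5)·(-194) + (-1)·(432) = 90
  c_2 = (0)·(347) + (0)·(577) + (2)·(-93) + (0)·(446) + (0)·(-48) + (1)·(-194) + (1)·(432) = 52
  c_3 = (2)·(347) + (-1)·(577) + (0)·(-93) + (-1)·(446) + (0)·(-48) + (-2)·(-194) + (0)·(432) = 59
  c_4 = (1)·(347) + (0)·(577) + (0)·(-93) + (0)·(446) + (0)·(-48) + (-3)·(-194) + (-2)·(432) = 65
  c_5 = (0)·(347) + (0)·(577) + (-1)·(-93) + (0)·(446) + (0)·(-48) + (0)·(-194) + (0)·(432) = 93
  c_6 = (-4)·(347) + (2)·(577) + (0)·(-93) + (2)·(446) + (0)·(-48) + (3)·(-194) + (0)·(432) = 76
  c_7 = (2)·(347) + (-1)·(577) + (-1)·(-93) + (0)·(446) + (-1)·(-48) + (-1)·(-194) + (-1)·(432) = 20
Expand coordinatewise in base 11:
  c_1 = 90 = 2·11^0 + 8·11^1
  c_2 = 52 = 8·11^0 + 4·11^1
  c_3 = 59 = 4·11^0 + 5·11^1
  c_4 = 65 = 10·11^0 + 5·11^1
  c_5 = 93 = 5·11^0 + 8·11^1
  c_6 = 76 = 10·11^0 + 6·11^1
  c_7 = 20 = 9·11^0 + 1·11^1
Factor λ_0 = (2, 8, 4, 10, 5, 10, 9)
Factor λ_1 = (8, 4, 5, 5, 8, 6, 1)

((2, 8, 4, 10, 5, 10, 9), (8, 4, 5, 5, 8, 6, 1))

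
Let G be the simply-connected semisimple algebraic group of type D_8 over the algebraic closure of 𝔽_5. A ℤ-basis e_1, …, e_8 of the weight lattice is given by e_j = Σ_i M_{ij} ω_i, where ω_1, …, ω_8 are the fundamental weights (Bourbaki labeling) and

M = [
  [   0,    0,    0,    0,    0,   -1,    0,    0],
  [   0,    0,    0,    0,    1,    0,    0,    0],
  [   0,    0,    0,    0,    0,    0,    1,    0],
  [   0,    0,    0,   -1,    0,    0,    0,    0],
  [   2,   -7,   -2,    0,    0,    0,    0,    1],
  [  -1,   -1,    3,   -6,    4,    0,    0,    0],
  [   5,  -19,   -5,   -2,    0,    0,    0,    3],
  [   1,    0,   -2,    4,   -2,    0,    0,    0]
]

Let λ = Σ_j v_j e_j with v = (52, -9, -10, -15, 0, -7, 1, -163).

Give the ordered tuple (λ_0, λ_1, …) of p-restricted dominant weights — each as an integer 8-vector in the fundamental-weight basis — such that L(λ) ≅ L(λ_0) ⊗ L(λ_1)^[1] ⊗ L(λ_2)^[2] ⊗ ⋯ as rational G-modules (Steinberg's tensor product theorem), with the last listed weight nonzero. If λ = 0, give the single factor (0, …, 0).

Change of basis e → ω: c = M·v where v = (52, -9, -10, -15, 0, -7, 1, -163):
  c_1 = (0)·(52) + (0)·(-9) + (0)·(-10) + (0)·(-15) + (0)·(0) + (-1)·(-7) + (0)·(1) + (0)·(-163) = 7
  c_2 = (0)·(52) + (0)·(-9) + (0)·(-10) + (0)·(-15) + (1)·(0) + (0)·(-7) + (0)·(1) + (0)·(-163) = 0
  c_3 = (0)·(52) + (0)·(-9) + (0)·(-10) + (0)·(-15) + (0)·(0) + (0)·(-7) + (1)·(1) + (0)·(-163) = 1
  c_4 = (0)·(52) + (0)·(-9) + (0)·(-10) + (-1)·(-15) + (0)·(0) + (0)·(-7) + (0)·(1) + (0)·(-163) = 15
  c_5 = (2)·(52) + (-7)·(-9) + (-2)·(-10) + (0)·(-15) + (0)·(0) + (0)·(-7) + (0)·(1) + (1)·(-163) = 24
  c_6 = (-1)·(52) + (-1)·(-9) + (3)·(-10) + (-6)·(-15) + (4)·(0) + (0)·(-7) + (0)·(1) + (0)·(-163) = 17
  c_7 = (5)·(52) + (-19)·(-9) + (-5)·(-10) + (-2)·(-15) + (0)·(0) + (0)·(-7) + (0)·(1) + (3)·(-163) = 22
  c_8 = (1)·(52) + (0)·(-9) + (-2)·(-10) + (4)·(-15) + (-2)·(0) + (0)·(-7) + (0)·(1) + (0)·(-163) = 12
Writing each c_i in base p = 5:
  c_1 = 7 = 2·5^0 + 1·5^1
  c_2 = 0
  c_3 = 1 = 1·5^0
  c_4 = 15 = 0·5^0 + 3·5^1
  c_5 = 24 = 4·5^0 + 4·5^1
  c_6 = 17 = 2·5^0 + 3·5^1
  c_7 = 22 = 2·5^0 + 4·5^1
  c_8 = 12 = 2·5^0 + 2·5^1
λ_0 = (2, 0, 1, 0, 4, 2, 2, 2)
λ_1 = (1, 0, 0, 3, 4, 3, 4, 2)

((2, 0, 1, 0, 4, 2, 2, 2), (1, 0, 0, 3, 4, 3, 4, 2))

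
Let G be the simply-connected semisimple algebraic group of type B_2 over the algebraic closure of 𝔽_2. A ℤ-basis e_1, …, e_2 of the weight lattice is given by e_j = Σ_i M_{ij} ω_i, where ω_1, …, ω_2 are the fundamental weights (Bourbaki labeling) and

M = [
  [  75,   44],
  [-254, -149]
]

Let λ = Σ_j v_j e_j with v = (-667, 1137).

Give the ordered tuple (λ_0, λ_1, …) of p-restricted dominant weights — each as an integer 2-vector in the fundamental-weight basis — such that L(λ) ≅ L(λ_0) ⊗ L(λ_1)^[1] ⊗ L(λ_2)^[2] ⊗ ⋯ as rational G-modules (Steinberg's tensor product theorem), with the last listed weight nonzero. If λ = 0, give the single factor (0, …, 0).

In the fundamental-weight basis, λ has coordinates c = M·v (v = (-667, 1137)):
  c_1 = 75*-667 + 44*1137 = 3
  c_2 = -254*-667 + -149*1137 = 5
Expand coordinatewise in base 2:
  c_1 = 3 = 1·2^0 + 1·2^1
  c_2 = 5 = 1·2^0 + 0·2^1 + 1·2^2
Factor λ_0 = (1, 1)
Factor λ_1 = (1, 0)
Factor λ_2 = (0, 1)

((1, 1), (1, 0), (0, 1))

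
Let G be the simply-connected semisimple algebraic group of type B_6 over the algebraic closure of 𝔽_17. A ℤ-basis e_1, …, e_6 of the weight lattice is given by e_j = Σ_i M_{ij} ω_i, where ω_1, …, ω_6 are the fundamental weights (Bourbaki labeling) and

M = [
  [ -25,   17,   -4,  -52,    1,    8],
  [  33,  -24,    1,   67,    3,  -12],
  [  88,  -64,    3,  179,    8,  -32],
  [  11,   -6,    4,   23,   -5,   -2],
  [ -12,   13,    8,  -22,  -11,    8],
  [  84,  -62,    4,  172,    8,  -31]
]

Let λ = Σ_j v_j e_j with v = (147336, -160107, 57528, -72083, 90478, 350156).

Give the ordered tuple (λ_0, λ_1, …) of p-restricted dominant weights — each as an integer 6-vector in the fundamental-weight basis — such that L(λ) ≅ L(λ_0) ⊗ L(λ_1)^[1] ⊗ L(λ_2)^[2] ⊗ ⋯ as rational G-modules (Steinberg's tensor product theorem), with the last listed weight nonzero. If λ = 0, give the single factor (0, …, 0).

((2, 9, 6, 6, 16, 10), (5, 9, 6, 15, 0, 12), (16, 7, 3, 2, 9, 12))

Compute c_i = Σ_j M_{ij} v_j with v = (147336, -160107, 57528, -72083, 90478, 350156):
  c_1 = (-25)·(147336) + (17)·(-160107) + (-4)·(57528) + (-52)·(-72083) + (1)·(90478) + (8)·(350156) = 4711
  c_2 = (33)·(147336) + (-24)·(-160107) + (1)·(57528) + (67)·(-72083) + (3)·(90478) + (-12)·(350156) = 2185
  c_3 = (88)·(147336) + (-64)·(-160107) + (3)·(57528) + (179)·(-72083) + (8)·(90478) + (-32)·(350156) = 975
  c_4 = (11)·(147336) + (-6)·(-160107) + (4)·(57528) + (23)·(-72083) + (-5)·(90478) + (-2)·(350156) = 839
  c_5 = (-12)·(147336) + (13)·(-160107) + (8)·(57528) + (-22)·(-72083) + (-11)·(90478) + (8)·(350156) = 2617
  c_6 = (84)·(147336) + (-62)·(-160107) + (4)·(57528) + (172)·(-72083) + (8)·(90478) + (-31)·(350156) = 3682
Base-17 expansion of each c_i:
  c_1 = 4711 = 2·17^0 + 5·17^1 + 16·17^2
  c_2 = 2185 = 9·17^0 + 9·17^1 + 7·17^2
  c_3 = 975 = 6·17^0 + 6·17^1 + 3·17^2
  c_4 = 839 = 6·17^0 + 15·17^1 + 2·17^2
  c_5 = 2617 = 16·17^0 + 0·17^1 + 9·17^2
  c_6 = 3682 = 10·17^0 + 12·17^1 + 12·17^2
λ_0 = (2, 9, 6, 6, 16, 10)
λ_1 = (5, 9, 6, 15, 0, 12)
λ_2 = (16, 7, 3, 2, 9, 12)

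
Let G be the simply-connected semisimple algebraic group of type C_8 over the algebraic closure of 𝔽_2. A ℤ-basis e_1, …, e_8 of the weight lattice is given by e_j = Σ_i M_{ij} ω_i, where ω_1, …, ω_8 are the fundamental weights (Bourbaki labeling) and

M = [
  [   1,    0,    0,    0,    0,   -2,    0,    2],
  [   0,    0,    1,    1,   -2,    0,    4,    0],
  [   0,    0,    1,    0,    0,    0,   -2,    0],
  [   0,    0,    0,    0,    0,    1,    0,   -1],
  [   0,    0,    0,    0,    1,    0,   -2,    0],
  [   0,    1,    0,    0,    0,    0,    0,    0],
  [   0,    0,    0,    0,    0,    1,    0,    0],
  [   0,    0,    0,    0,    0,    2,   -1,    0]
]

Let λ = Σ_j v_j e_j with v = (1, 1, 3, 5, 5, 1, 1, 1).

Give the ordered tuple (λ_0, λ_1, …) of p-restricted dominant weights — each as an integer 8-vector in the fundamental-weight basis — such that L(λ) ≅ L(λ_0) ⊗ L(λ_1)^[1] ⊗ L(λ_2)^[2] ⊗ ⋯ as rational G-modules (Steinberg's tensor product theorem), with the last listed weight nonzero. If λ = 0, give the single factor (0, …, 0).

In the fundamental-weight basis, λ has coordinates c = M·v (v = (1, 1, 3, 5, 5, 1, 1, 1)):
  c_1 = 1·1 + 0·1 + 0·3 + 0·5 + 0·5 + (-2)·(1) + 0·1 + 2·1 = 1
  c_2 = 0·1 + 0·1 + 1·3 + 1·5 + (-2)·(5) + 0·1 + 4·1 + 0·1 = 2
  c_3 = 0·1 + 0·1 + 1·3 + 0·5 + 0·5 + 0·1 + (-2)·(1) + 0·1 = 1
  c_4 = 0·1 + 0·1 + 0·3 + 0·5 + 0·5 + 1·1 + 0·1 + (-1)·(1) = 0
  c_5 = 0·1 + 0·1 + 0·3 + 0·5 + 1·5 + 0·1 + (-2)·(1) + 0·1 = 3
  c_6 = 0·1 + 1·1 + 0·3 + 0·5 + 0·5 + 0·1 + 0·1 + 0·1 = 1
  c_7 = 0·1 + 0·1 + 0·3 + 0·5 + 0·5 + 1·1 + 0·1 + 0·1 = 1
  c_8 = 0·1 + 0·1 + 0·3 + 0·5 + 0·5 + 2·1 + (-1)·(1) + 0·1 = 1
Expand coordinatewise in base 2:
  c_1 = 1 = 1·2^0
  c_2 = 2 = 0·2^0 + 1·2^1
  c_3 = 1 = 1·2^0
  c_4 = 0
  c_5 = 3 = 1·2^0 + 1·2^1
  c_6 = 1 = 1·2^0
  c_7 = 1 = 1·2^0
  c_8 = 1 = 1·2^0
Factor λ_0 = (1, 0, 1, 0, 1, 1, 1, 1)
Factor λ_1 = (0, 1, 0, 0, 1, 0, 0, 0)

((1, 0, 1, 0, 1, 1, 1, 1), (0, 1, 0, 0, 1, 0, 0, 0))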